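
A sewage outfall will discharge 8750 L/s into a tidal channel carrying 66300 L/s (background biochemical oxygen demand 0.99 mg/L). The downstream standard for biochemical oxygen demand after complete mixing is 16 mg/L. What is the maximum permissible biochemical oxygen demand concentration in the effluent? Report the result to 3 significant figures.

130 mg/L

At the limit, (Qr·Cr + Qe·Cₑ)/(Qr + Qe) = 16:
Cₑ = (75050·16 − 66300·0.9900) / 8750 = 129.7 mg/L.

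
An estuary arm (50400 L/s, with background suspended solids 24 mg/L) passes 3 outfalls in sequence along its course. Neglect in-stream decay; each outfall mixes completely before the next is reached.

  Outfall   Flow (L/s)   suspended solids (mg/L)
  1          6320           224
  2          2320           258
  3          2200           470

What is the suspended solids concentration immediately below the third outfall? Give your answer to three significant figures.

Outfall 1: combined Q = 56720 L/s; C = (50400·24.00 + 6320·224.0)/56720 = 46.28 mg/L.
Outfall 2: combined Q = 59040 L/s; C = (56720·46.28 + 2320·258.0)/59040 = 54.60 mg/L.
Outfall 3: combined Q = 61240 L/s; C = (59040·54.60 + 2200·470.0)/61240 = 69.53 mg/L.

69.5 mg/L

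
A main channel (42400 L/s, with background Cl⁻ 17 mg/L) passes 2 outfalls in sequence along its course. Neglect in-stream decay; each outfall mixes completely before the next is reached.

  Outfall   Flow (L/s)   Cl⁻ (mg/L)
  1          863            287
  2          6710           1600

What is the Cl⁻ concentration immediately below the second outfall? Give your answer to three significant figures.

234 mg/L

After outfall 1: Q = 42400 + 863.0 = 43260 L/s; C = (42400·17.00 + 863.0·287.0)/43260 = 22.39 mg/L.
After outfall 2: Q = 43260 + 6710 = 49970 L/s; C = (43260·22.39 + 6710·1600)/49970 = 234.2 mg/L.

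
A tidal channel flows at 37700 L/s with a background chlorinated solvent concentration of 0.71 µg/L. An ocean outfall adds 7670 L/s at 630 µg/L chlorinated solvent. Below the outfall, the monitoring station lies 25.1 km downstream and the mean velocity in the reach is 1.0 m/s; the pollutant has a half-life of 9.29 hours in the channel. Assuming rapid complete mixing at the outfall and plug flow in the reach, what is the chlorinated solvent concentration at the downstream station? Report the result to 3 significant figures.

63.7 µg/L

Flow-weighted average: C = (37700·0.7100 + 7670·630.0) / 45370 = 4859000/45370 = 107.1 µg/L.
Travel time t = 25.1·1000 / 1.0 = 25100 s = 6.972 h.
Half-life 9.29 h → k = ln 2 / 9.29 = 0.07461 h⁻¹ = 1.791 d⁻¹.
Decay over the reach: 107.1·exp(−kt) = 107.1·0.5944 = 63.66 µg/L.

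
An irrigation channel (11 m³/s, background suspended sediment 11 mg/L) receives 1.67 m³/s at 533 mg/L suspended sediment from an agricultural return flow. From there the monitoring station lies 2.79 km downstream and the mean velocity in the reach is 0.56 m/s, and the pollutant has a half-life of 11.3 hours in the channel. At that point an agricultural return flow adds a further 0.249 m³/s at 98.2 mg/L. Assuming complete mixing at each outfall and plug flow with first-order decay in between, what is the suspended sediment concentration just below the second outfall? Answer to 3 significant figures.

73.8 mg/L

Mixed concentration C = ΣQC/ΣQ = (11.00·11.00 + 1.670·533.0) / 12.67 = 1011/12.67 = 79.80 mg/L; combined flow 12.67 m³/s.
Travel time t = 2.79·1000 / 0.56 = 4982 s = 1.384 h.
Half-life 11.3 h → k = ln 2 / 11.3 = 0.06134 h⁻¹ = 1.472 d⁻¹.
First-order decay: C = 79.80·exp(−k·t) = 79.80·0.9186 = 73.31 mg/L.
Second outfall: C = (12.67·73.31 + 0.2490·98.20)/12.92 = 73.79 mg/L.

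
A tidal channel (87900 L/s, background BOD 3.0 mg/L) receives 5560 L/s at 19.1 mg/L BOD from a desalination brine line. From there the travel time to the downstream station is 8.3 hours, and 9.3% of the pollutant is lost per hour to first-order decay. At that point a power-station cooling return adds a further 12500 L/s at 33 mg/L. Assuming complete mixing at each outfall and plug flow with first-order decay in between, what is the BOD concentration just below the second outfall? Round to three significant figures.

Flow-weighted average: C = (87900·3.000 + 5560·19.10) / 93460 = 369900/93460 = 3.958 mg/L; combined flow 93460 L/s.
9.3%/h lost → k = −ln(1 − 0.093) = 0.09761 h⁻¹.
First-order decay: C = 3.958·exp(−k·t) = 3.958·0.4448 = 1.760 mg/L.
Second outfall: C = (93460·1.760 + 12500·33.00)/106000 = 5.446 mg/L.

5.45 mg/L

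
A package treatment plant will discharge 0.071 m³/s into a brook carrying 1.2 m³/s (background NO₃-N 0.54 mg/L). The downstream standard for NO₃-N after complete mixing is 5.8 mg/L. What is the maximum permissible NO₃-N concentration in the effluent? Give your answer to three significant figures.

At the limit, (Qr·Cr + Qe·Cₑ)/(Qr + Qe) = 5.8:
Cₑ = (1.271·5.8 − 1.200·0.5400) / 0.07100 = 94.70 mg/L.

94.7 mg/L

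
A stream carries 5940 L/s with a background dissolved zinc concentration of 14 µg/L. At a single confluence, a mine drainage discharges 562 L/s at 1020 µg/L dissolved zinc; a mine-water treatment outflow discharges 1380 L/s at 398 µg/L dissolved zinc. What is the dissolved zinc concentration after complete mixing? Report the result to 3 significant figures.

153 µg/L

Conservation of mass: C = (5940·14.00 + 562.0·1020 + 1380·398.0) / 7882 = 1206000/7882 = 153.0 µg/L.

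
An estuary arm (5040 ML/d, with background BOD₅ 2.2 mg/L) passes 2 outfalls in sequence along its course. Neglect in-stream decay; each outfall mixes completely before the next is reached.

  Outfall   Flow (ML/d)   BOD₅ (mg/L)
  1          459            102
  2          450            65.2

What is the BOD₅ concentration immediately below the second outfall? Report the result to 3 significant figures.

14.7 mg/L

Outfall 1: combined Q = 5499 ML/d; C = (5040·2.200 + 459.0·102.0)/5499 = 10.53 mg/L.
Outfall 2: combined Q = 5949 ML/d; C = (5499·10.53 + 450.0·65.20)/5949 = 14.67 mg/L.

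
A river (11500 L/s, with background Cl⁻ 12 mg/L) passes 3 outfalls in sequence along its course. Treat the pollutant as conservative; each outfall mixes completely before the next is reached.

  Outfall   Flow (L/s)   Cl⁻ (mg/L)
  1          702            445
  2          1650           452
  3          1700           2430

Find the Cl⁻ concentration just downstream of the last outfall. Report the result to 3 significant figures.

343 mg/L

After outfall 1: Q = 11500 + 702.0 = 12200 L/s; C = (11500·12.00 + 702.0·445.0)/12200 = 36.91 mg/L.
After outfall 2: Q = 12200 + 1650 = 13850 L/s; C = (12200·36.91 + 1650·452.0)/13850 = 86.36 mg/L.
After outfall 3: Q = 13850 + 1700 = 15550 L/s; C = (13850·86.36 + 1700·2430)/15550 = 342.5 mg/L.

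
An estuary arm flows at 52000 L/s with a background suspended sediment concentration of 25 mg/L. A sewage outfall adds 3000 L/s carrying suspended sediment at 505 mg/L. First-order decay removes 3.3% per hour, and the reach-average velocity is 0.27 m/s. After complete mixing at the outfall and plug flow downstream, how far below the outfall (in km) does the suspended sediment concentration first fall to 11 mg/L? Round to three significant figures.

After mixing, C = (52000·25.00 + 3000·505.0) / 55000 = 2815000/55000 = 51.18 mg/L.
3.3%/h lost → k = −ln(1 − 0.033) = 0.03356 h⁻¹.
Set 51.18·exp(−k·t) = 11 → t = ln(51.18/11)/k = 164900 s = 45.82 h.
Distance = v·t = 0.27·164900 = 44530 m = 44.53 km.

44.5 km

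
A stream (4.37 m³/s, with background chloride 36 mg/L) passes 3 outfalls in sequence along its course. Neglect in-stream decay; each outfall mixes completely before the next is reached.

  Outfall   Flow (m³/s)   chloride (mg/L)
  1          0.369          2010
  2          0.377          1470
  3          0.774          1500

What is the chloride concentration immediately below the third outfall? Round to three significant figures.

After outfall 1: Q = 4.370 + 0.3690 = 4.739 m³/s; C = (4.370·36.00 + 0.3690·2010)/4.739 = 189.7 mg/L.
After outfall 2: Q = 4.739 + 0.3770 = 5.116 m³/s; C = (4.739·189.7 + 0.3770·1470)/5.116 = 284.1 mg/L.
After outfall 3: Q = 5.116 + 0.7740 = 5.890 m³/s; C = (5.116·284.1 + 0.7740·1500)/5.890 = 443.8 mg/L.

444 mg/L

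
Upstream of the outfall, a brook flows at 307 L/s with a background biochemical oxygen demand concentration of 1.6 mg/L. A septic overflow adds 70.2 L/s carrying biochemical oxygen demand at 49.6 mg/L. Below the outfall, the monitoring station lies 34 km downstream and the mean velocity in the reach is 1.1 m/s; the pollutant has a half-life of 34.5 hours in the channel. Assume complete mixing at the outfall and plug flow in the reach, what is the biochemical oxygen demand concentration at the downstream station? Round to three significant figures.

8.86 mg/L

Flow-weighted average: C = (307.0·1.600 + 70.20·49.60) / 377.2 = 3973/377.2 = 10.53 mg/L.
Travel time t = 34·1000 / 1.1 = 30910 s = 8.586 h.
Half-life 34.5 h → k = ln 2 / 34.5 = 0.02009 h⁻¹ = 0.4822 d⁻¹.
First-order decay: C = 10.53·exp(−k·t) = 10.53·0.8416 = 8.864 mg/L.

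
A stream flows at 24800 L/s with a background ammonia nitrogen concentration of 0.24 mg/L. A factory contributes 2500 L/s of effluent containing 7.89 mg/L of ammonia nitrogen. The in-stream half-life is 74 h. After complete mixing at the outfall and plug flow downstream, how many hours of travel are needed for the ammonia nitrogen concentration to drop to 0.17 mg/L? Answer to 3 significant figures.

Flow-weighted average: C = (24800·0.2400 + 2500·7.890) / 27300 = 25680/27300 = 0.9405 mg/L.
Half-life 74 h → k = ln 2 / 74 = 0.009367 h⁻¹ = 0.2248 d⁻¹.
0.9405·exp(−k·t) = 0.17 → t = ln(0.9405/0.17)/k = 657500 s = 182.6 h.

183 h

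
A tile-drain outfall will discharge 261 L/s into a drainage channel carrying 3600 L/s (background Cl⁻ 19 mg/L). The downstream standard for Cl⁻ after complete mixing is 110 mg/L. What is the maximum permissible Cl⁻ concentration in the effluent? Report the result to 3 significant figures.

1370 mg/L

At the limit, (Qr·Cr + Qe·Cₑ)/(Qr + Qe) = 110:
Cₑ = (3861·110 − 3600·19.00) / 261.0 = 1365 mg/L.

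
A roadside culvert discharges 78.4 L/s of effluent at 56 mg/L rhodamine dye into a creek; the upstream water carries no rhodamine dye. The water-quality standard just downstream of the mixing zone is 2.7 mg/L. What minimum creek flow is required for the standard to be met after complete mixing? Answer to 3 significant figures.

1550 L/s

Set C_mix = 2.7: (Q·0 + 78.40·56.00) / (Q + 78.40) = 2.7
→ Q = 78.40·(56.00 − 2.7)/(2.7 − 0) = 1548 L/s.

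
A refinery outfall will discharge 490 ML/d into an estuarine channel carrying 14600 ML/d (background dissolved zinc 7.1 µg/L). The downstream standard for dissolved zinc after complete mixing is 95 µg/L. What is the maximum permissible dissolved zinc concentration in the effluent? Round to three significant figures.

2710 µg/L

At the limit, (Qr·Cr + Qe·Cₑ)/(Qr + Qe) = 95:
Cₑ = (15090·95 − 14600·7.100) / 490.0 = 2714 µg/L.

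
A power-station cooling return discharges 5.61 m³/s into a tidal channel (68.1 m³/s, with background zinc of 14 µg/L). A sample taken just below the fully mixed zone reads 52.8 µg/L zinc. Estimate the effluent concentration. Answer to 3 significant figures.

Mass balance: 68.10·14.00 + 5.610·Cₑ = 73.71·52.80
→ Cₑ = (73.71·52.80 − 68.10·14.00) / 5.610 = 523.8 µg/L.

524 µg/L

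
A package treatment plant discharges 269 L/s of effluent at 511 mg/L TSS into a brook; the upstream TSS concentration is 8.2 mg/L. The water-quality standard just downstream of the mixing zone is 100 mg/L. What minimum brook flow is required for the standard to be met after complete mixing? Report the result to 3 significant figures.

1200 L/s

Set C_mix = 100: (Q·8.200 + 269.0·511.0) / (Q + 269.0) = 100
→ Q = 269.0·(511.0 − 100)/(100 − 8.200) = 1204 L/s.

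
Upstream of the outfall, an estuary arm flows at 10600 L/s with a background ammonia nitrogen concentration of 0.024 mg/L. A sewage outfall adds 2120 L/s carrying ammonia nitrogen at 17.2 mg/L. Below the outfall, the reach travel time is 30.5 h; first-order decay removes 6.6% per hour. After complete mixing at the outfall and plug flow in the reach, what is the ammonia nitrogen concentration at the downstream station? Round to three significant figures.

Mixed concentration C = ΣQC/ΣQ = (10600·0.02400 + 2120·17.20) / 12720 = 36720/12720 = 2.887 mg/L.
6.6%/h lost → k = −ln(1 − 0.066) = 0.06828 h⁻¹.
After decay, C = 2.887 × e^(−kt) = 2.887 × 0.1246 = 0.3597 mg/L.

0.360 mg/L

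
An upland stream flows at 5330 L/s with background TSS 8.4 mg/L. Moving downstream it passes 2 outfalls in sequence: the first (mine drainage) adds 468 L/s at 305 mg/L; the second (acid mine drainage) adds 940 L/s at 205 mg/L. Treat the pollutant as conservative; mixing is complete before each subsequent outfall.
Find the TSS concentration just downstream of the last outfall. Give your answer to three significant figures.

After outfall 1: Q = 5330 + 468.0 = 5798 L/s; C = (5330·8.400 + 468.0·305.0)/5798 = 32.34 mg/L.
After outfall 2: Q = 5798 + 940.0 = 6738 L/s; C = (5798·32.34 + 940.0·205.0)/6738 = 56.43 mg/L.

56.4 mg/L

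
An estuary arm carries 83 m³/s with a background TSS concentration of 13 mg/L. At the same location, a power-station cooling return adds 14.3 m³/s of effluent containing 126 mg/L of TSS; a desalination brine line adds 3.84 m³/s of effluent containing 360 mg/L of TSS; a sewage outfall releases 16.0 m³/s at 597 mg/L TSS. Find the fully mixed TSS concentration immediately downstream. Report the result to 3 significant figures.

118 mg/L

Flow-weighted average: C = (83.00·13.00 + 14.30·126.0 + 3.840·360.0 + 16.00·597.0) / 117.1 = 13820/117.1 = 117.9 mg/L.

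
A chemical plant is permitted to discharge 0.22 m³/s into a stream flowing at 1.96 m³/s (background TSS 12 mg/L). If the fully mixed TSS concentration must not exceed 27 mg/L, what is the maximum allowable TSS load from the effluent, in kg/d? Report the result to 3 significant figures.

Mass balance at the limit: 1.960·12.00 + 0.2200·Cₑ = 2.180·27 → Cₑ = 160.6 mg/L.
Load = 0.2200 m³/s × 160.6 g/m³ × 86 400 s/d = 3053 kg/d.

3050 kg/d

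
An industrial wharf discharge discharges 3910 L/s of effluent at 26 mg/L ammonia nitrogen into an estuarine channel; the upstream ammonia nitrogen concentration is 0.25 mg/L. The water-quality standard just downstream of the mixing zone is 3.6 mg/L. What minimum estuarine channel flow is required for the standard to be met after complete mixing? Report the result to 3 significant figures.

26100 L/s

Set C_mix = 3.6: (Q·0.2500 + 3910·26.00) / (Q + 3910) = 3.6
→ Q = 3910·(26.00 − 3.6)/(3.6 − 0.2500) = 26140 L/s.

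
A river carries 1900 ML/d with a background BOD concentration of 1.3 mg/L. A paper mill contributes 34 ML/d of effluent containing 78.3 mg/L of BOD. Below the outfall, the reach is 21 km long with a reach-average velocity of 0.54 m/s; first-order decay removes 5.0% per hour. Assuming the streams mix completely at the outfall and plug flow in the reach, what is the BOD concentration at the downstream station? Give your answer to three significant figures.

1.52 mg/L

After mixing, C = (1900·1.300 + 34.00·78.30) / 1934 = 5132/1934 = 2.654 mg/L.
Travel time t = 21·1000 / 0.54 = 38890 s = 10.80 h.
5.0%/h lost → k = −ln(1 − 0.05) = 0.05129 h⁻¹.
Decay over the reach: 2.654·exp(−kt) = 2.654·0.5746 = 1.525 mg/L.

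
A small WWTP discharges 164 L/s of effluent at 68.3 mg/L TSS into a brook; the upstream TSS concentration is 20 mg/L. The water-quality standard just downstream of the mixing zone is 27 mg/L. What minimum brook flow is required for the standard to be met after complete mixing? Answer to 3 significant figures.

Set C_mix = 27: (Q·20.00 + 164.0·68.30) / (Q + 164.0) = 27
→ Q = 164.0·(68.30 − 27)/(27 − 20.00) = 967.6 L/s.

968 L/s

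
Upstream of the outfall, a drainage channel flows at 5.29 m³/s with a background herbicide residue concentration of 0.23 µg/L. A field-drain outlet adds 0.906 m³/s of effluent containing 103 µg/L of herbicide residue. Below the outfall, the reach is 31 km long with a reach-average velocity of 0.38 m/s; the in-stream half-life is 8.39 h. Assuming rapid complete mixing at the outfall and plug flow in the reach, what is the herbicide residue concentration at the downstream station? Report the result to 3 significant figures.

2.35 µg/L

Conservation of mass: C = (5.290·0.2300 + 0.9060·103.0) / 6.196 = 94.53/6.196 = 15.26 µg/L.
Travel time t = 31·1000 / 0.38 = 81580 s = 22.66 h.
Half-life 8.39 h → k = ln 2 / 8.39 = 0.08262 h⁻¹ = 1.983 d⁻¹.
Decay over the reach: 15.26·exp(−kt) = 15.26·0.1538 = 2.346 µg/L.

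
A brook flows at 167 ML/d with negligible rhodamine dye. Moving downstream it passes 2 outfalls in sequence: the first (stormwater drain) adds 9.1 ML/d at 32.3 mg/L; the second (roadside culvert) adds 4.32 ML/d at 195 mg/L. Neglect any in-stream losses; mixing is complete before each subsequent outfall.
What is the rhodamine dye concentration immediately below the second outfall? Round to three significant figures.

6.30 mg/L

After outfall 1: Q = 167.0 + 9.100 = 176.1 ML/d; C = (167.0·0 + 9.100·32.30)/176.1 = 1.669 mg/L.
After outfall 2: Q = 176.1 + 4.320 = 180.4 ML/d; C = (176.1·1.669 + 4.320·195.0)/180.4 = 6.298 mg/L.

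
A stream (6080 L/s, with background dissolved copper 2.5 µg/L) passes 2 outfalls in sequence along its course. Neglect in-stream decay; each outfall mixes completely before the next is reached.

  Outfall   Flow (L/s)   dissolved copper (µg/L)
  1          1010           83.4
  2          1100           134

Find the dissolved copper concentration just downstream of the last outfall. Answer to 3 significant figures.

30.1 µg/L

After outfall 1: Q = 6080 + 1010 = 7090 L/s; C = (6080·2.500 + 1010·83.40)/7090 = 14.02 µg/L.
After outfall 2: Q = 7090 + 1100 = 8190 L/s; C = (7090·14.02 + 1100·134.0)/8190 = 30.14 µg/L.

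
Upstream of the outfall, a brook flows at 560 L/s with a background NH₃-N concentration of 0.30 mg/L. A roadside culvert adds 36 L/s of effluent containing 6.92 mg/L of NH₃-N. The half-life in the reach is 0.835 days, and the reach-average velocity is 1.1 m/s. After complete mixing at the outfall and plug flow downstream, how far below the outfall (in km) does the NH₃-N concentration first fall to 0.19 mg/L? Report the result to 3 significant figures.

Flow-weighted average: C = (560.0·0.3000 + 36.00·6.920) / 596.0 = 417.1/596.0 = 0.6999 mg/L.
Half-life 0.835 d → k = ln 2 / 0.835 = 0.8301 d⁻¹.
Set 0.6999·exp(−k·t) = 0.19 → t = ln(0.6999/0.19)/k = 135700 s = 37.70 h.
Distance = v·t = 1.1·135700 = 149300 m = 149.3 km.

149 km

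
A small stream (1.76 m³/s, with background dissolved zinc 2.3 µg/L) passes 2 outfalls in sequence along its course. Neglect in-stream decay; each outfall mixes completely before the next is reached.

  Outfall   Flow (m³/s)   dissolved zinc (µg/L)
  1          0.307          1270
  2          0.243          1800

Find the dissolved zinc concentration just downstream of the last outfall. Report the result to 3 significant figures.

Below outfall 1: Q → 2.067 m³/s, C = (1.760·2.300 + 0.3070·1270)/2.067 = 190.6 µg/L.
Below outfall 2: Q → 2.310 m³/s, C = (2.067·190.6 + 0.2430·1800)/2.310 = 359.9 µg/L.

360 µg/L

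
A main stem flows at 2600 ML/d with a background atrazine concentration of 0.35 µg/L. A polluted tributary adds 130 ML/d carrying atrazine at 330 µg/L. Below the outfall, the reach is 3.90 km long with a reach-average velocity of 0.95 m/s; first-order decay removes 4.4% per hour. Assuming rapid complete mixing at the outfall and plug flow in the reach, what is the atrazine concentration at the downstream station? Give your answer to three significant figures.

15.2 µg/L

Mixed concentration C = ΣQC/ΣQ = (2600·0.3500 + 130.0·330.0) / 2730 = 43810/2730 = 16.05 µg/L.
Travel time t = 3.90·1000 / 0.95 = 4105 s = 1.140 h.
4.4%/h lost → k = −ln(1 − 0.044) = 0.04500 h⁻¹.
First-order decay: C = 16.05·exp(−k·t) = 16.05·0.9500 = 15.24 µg/L.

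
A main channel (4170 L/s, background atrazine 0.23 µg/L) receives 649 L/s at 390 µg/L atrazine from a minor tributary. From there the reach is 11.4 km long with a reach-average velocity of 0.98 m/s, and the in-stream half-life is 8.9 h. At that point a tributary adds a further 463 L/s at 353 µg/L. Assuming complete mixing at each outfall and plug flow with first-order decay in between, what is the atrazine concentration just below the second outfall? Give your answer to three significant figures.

68.3 µg/L

Flow-weighted average: C = (4170·0.2300 + 649.0·390.0) / 4819 = 254100/4819 = 52.72 µg/L; combined flow 4819 L/s.
Travel time t = 11.4·1000 / 0.98 = 11630 s = 3.231 h.
Half-life 8.9 h → k = ln 2 / 8.9 = 0.07788 h⁻¹ = 1.869 d⁻¹.
Decay over the reach: 52.72·exp(−kt) = 52.72·0.7775 = 40.99 µg/L.
Second outfall: C = (4819·40.99 + 463.0·353.0)/5282 = 68.34 µg/L.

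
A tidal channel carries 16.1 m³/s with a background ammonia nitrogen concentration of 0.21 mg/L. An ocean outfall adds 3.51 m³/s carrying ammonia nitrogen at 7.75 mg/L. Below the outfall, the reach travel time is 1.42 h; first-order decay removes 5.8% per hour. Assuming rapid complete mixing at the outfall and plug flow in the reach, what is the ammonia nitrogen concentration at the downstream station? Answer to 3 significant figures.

1.43 mg/L

After mixing, C = (16.10·0.2100 + 3.510·7.750) / 19.61 = 30.58/19.61 = 1.560 mg/L.
5.8%/h lost → k = −ln(1 − 0.058) = 0.05975 h⁻¹.
After decay, C = 1.560 × e^(−kt) = 1.560 × 0.9187 = 1.433 mg/L.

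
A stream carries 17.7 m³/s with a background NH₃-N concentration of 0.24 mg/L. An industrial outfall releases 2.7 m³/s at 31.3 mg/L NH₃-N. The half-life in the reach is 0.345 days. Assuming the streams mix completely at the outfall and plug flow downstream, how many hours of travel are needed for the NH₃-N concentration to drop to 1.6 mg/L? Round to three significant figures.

11.9 h

After mixing, C = (17.70·0.2400 + 2.700·31.30) / 20.40 = 88.76/20.40 = 4.351 mg/L.
Half-life 0.345 d → k = ln 2 / 0.345 = 2.009 d⁻¹.
4.351·exp(−k·t) = 1.6 → t = ln(4.351/1.6)/k = 43020 s = 11.95 h.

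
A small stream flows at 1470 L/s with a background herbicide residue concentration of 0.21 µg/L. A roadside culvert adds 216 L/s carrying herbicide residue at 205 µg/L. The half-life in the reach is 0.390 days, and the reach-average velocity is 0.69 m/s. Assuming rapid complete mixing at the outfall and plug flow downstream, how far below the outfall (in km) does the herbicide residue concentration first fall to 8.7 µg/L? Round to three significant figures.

Conservation of mass: C = (1470·0.2100 + 216.0·205.0) / 1686 = 44590/1686 = 26.45 µg/L.
Half-life 0.390 d → k = ln 2 / 0.390 = 1.777 d⁻¹.
Set 26.45·exp(−k·t) = 8.7 → t = ln(26.45/8.7)/k = 54050 s = 15.01 h.
Distance = v·t = 0.69·54050 = 37290 m = 37.29 km.

37.3 km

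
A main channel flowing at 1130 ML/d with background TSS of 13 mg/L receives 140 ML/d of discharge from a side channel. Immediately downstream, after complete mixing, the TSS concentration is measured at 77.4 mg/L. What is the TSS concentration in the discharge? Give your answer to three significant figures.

597 mg/L

Mass balance: 1130·13.00 + 140.0·Cₑ = 1270·77.40
→ Cₑ = (1270·77.40 − 1130·13.00) / 140.0 = 597.2 mg/L.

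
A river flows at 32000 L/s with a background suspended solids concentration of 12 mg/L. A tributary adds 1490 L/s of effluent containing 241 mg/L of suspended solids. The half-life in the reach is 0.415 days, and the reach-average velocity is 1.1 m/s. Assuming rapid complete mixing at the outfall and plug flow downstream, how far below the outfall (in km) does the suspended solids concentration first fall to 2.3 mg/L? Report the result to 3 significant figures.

129 km

Flow-weighted average: C = (32000·12.00 + 1490·241.0) / 33490 = 743100/33490 = 22.19 mg/L.
Half-life 0.415 d → k = ln 2 / 0.415 = 1.670 d⁻¹.
Set 22.19·exp(−k·t) = 2.3 → t = ln(22.19/2.3)/k = 117300 s = 32.57 h.
Distance = v·t = 1.1·117300 = 129000 m = 129.0 km.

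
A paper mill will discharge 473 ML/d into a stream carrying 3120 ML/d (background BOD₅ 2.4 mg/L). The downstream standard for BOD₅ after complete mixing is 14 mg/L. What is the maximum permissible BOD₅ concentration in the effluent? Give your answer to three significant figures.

At the limit, (Qr·Cr + Qe·Cₑ)/(Qr + Qe) = 14:
Cₑ = (3593·14 − 3120·2.400) / 473.0 = 90.52 mg/L.

90.5 mg/L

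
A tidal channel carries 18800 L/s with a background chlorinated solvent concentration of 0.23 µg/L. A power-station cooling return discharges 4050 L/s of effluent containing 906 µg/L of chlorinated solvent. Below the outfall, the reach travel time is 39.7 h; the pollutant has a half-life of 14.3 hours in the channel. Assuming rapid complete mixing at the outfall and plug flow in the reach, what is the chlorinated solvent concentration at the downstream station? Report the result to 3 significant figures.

23.5 µg/L

Mixed concentration C = ΣQC/ΣQ = (18800·0.2300 + 4050·906.0) / 22850 = 3674000/22850 = 160.8 µg/L.
Half-life 14.3 h → k = ln 2 / 14.3 = 0.04847 h⁻¹ = 1.163 d⁻¹.
After decay, C = 160.8 × e^(−kt) = 160.8 × 0.1460 = 23.47 µg/L.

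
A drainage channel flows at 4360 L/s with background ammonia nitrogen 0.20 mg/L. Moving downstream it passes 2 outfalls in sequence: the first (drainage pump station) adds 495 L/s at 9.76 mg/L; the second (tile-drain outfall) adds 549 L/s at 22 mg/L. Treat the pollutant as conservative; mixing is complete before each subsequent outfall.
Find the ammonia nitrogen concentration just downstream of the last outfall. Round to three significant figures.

Below outfall 1: Q → 4855 L/s, C = (4360·0.2000 + 495.0·9.760)/4855 = 1.175 mg/L.
Below outfall 2: Q → 5404 L/s, C = (4855·1.175 + 549.0·22.00)/5404 = 3.290 mg/L.

3.29 mg/L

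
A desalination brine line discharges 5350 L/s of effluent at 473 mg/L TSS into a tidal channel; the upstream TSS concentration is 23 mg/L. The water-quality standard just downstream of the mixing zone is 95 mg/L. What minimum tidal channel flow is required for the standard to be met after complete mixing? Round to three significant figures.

Set C_mix = 95: (Q·23.00 + 5350·473.0) / (Q + 5350) = 95
→ Q = 5350·(473.0 − 95)/(95 − 23.00) = 28090 L/s.

28100 L/s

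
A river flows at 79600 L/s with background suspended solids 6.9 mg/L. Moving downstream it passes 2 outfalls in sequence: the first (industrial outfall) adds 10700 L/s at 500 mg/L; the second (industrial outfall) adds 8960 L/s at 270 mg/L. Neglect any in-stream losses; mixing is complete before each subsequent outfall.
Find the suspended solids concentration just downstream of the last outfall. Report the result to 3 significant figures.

Outfall 1: combined Q = 90300 L/s; C = (79600·6.900 + 10700·500.0)/90300 = 65.33 mg/L.
Outfall 2: combined Q = 99260 L/s; C = (90300·65.33 + 8960·270.0)/99260 = 83.80 mg/L.

83.8 mg/L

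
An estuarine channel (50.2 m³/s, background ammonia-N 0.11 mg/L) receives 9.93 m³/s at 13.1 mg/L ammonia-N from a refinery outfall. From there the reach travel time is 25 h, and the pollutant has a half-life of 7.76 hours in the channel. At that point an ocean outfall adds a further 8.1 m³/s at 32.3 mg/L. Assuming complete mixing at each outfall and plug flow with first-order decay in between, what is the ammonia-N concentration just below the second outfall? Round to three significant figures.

Mixed concentration C = ΣQC/ΣQ = (50.20·0.1100 + 9.930·13.10) / 60.13 = 135.6/60.13 = 2.255 mg/L; combined flow 60.13 m³/s.
Half-life 7.76 h → k = ln 2 / 7.76 = 0.08932 h⁻¹ = 2.144 d⁻¹.
After decay, C = 2.255 × e^(−kt) = 2.255 × 0.1072 = 0.2418 mg/L.
At the second outfall, C = (60.13·0.2418 + 8.100·32.30) / (60.13 + 8.100) = 4.048 mg/L.

4.05 mg/L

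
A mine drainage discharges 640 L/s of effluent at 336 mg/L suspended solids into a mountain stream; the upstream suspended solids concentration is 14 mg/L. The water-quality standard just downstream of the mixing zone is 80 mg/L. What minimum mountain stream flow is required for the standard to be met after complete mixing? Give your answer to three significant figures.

Set C_mix = 80: (Q·14.00 + 640.0·336.0) / (Q + 640.0) = 80
→ Q = 640.0·(336.0 − 80)/(80 − 14.00) = 2482 L/s.

2480 L/s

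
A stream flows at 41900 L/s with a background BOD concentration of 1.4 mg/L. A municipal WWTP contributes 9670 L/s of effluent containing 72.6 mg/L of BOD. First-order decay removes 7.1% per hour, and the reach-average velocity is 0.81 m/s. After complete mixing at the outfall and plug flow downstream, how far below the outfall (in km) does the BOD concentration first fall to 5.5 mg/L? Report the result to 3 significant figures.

39.1 km

After mixing, C = (41900·1.400 + 9670·72.60) / 51570 = 760700/51570 = 14.75 mg/L.
7.1%/h lost → k = −ln(1 − 0.071) = 0.07365 h⁻¹.
Set 14.75·exp(−k·t) = 5.5 → t = ln(14.75/5.5)/k = 48220 s = 13.40 h.
Distance = v·t = 0.81·48220 = 39060 m = 39.06 km.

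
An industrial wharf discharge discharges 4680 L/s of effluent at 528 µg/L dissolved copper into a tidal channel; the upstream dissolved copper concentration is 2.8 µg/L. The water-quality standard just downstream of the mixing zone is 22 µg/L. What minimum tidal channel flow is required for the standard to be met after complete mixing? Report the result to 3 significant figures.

123000 L/s

Set C_mix = 22: (Q·2.800 + 4680·528.0) / (Q + 4680) = 22
→ Q = 4680·(528.0 − 22)/(22 − 2.800) = 123300 L/s.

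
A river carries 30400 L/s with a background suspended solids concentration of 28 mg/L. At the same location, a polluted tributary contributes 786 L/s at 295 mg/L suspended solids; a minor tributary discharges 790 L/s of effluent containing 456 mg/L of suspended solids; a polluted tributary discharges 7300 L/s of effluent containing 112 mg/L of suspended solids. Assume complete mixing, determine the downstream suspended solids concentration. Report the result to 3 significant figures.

57.6 mg/L

Mixed concentration C = ΣQC/ΣQ = (30400·28.00 + 786.0·295.0 + 790.0·456.0 + 7300·112.0) / 39280 = 2261000/39280 = 57.56 mg/L.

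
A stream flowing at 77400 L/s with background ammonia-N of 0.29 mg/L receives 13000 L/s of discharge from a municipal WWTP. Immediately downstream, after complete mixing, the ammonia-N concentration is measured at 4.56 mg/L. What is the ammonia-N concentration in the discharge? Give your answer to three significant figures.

Mass balance: 77400·0.2900 + 13000·Cₑ = 90400·4.560
→ Cₑ = (90400·4.560 − 77400·0.2900) / 13000 = 29.98 mg/L.

30.0 mg/L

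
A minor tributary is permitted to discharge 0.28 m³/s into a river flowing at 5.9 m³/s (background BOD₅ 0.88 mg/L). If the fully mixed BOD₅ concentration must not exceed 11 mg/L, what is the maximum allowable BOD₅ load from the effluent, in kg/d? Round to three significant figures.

Mass balance at the limit: 5.900·0.8800 + 0.2800·Cₑ = 6.180·11 → Cₑ = 224.2 mg/L.
Load = 0.2800 m³/s × 224.2 g/m³ × 86 400 s/d = 5425 kg/d.

5420 kg/d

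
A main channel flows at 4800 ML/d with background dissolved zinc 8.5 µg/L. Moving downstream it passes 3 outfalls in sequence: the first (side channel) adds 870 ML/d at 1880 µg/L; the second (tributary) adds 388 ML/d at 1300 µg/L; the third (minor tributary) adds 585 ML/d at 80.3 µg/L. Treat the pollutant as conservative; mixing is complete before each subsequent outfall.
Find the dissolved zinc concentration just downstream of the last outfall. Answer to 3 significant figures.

335 µg/L

Below outfall 1: Q → 5670 ML/d, C = (4800·8.500 + 870.0·1880)/5670 = 295.7 µg/L.
Below outfall 2: Q → 6058 ML/d, C = (5670·295.7 + 388.0·1300)/6058 = 360.0 µg/L.
Below outfall 3: Q → 6643 ML/d, C = (6058·360.0 + 585.0·80.30)/6643 = 335.4 µg/L.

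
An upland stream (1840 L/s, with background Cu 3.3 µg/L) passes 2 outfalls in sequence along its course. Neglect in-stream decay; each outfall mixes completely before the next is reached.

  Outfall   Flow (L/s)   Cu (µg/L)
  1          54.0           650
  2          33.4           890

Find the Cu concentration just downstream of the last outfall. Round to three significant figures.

36.8 µg/L

Below outfall 1: Q → 1894 L/s, C = (1840·3.300 + 54.00·650.0)/1894 = 21.74 µg/L.
Below outfall 2: Q → 1927 L/s, C = (1894·21.74 + 33.40·890.0)/1927 = 36.78 µg/L.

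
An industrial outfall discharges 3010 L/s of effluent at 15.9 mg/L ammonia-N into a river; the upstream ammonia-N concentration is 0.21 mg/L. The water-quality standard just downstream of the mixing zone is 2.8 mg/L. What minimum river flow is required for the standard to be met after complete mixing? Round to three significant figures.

Set C_mix = 2.8: (Q·0.2100 + 3010·15.90) / (Q + 3010) = 2.8
→ Q = 3010·(15.90 − 2.8)/(2.8 − 0.2100) = 15220 L/s.

15200 L/s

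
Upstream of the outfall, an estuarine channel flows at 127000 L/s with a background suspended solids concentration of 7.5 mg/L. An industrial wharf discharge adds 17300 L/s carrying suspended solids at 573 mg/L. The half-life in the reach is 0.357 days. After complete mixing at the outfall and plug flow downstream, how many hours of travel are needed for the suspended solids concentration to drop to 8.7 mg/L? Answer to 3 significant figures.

26.7 h

After mixing, C = (127000·7.500 + 17300·573.0) / 144300 = 10870000/144300 = 75.30 mg/L.
Half-life 0.357 d → k = ln 2 / 0.357 = 1.942 d⁻¹.
75.30·exp(−k·t) = 8.7 → t = ln(75.30/8.7)/k = 96040 s = 26.68 h.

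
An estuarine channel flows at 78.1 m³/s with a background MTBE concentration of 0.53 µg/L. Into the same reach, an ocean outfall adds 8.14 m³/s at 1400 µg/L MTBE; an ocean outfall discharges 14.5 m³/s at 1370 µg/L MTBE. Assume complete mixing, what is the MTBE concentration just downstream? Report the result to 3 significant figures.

311 µg/L

Mixed concentration C = ΣQC/ΣQ = (78.10·0.5300 + 8.140·1400 + 14.50·1370) / 100.7 = 31300/100.7 = 310.7 µg/L.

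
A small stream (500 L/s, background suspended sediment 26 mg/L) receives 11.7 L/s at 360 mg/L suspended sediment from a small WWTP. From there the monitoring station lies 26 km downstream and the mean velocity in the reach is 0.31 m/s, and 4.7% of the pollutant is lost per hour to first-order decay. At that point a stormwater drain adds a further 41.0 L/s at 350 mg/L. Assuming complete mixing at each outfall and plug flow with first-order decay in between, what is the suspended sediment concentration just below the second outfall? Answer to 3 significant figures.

Flow-weighted average: C = (500.0·26.00 + 11.70·360.0) / 511.7 = 17210/511.7 = 33.64 mg/L; combined flow 511.7 L/s.
Travel time t = 26·1000 / 0.31 = 83870 s = 23.30 h.
4.7%/h lost → k = −ln(1 − 0.047) = 0.04814 h⁻¹.
After decay, C = 33.64 × e^(−kt) = 33.64 × 0.3258 = 10.96 mg/L.
Second outfall: C = (511.7·10.96 + 41.00·350.0)/552.7 = 36.11 mg/L.

36.1 mg/L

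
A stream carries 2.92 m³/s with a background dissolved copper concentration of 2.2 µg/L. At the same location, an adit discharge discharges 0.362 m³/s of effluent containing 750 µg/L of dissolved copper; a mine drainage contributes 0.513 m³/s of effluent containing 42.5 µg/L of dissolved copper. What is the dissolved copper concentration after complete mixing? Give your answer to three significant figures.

79.0 µg/L

Mixed concentration C = ΣQC/ΣQ = (2.920·2.200 + 0.3620·750.0 + 0.5130·42.50) / 3.795 = 299.7/3.795 = 78.98 µg/L.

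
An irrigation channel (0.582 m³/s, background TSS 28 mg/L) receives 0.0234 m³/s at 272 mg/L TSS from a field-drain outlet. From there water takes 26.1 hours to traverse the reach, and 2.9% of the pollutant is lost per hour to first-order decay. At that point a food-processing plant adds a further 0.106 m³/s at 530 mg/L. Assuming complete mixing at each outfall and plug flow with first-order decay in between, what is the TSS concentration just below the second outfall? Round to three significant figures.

93.7 mg/L

Mass balance: C = (0.5820·28.00 + 0.02340·272.0) / 0.6054 = 22.66/0.6054 = 37.43 mg/L; combined flow 0.6054 m³/s.
2.9%/h lost → k = −ln(1 − 0.029) = 0.02943 h⁻¹.
After decay, C = 37.43 × e^(−kt) = 37.43 × 0.4639 = 17.36 mg/L.
At the second outfall, C = (0.6054·17.36 + 0.1060·530.0) / (0.6054 + 0.1060) = 93.75 mg/L.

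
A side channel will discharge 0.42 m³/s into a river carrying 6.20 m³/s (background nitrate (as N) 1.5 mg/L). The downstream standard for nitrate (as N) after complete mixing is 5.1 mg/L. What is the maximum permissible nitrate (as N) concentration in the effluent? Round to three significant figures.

58.2 mg/L

At the limit, (Qr·Cr + Qe·Cₑ)/(Qr + Qe) = 5.1:
Cₑ = (6.620·5.1 − 6.200·1.500) / 0.4200 = 58.24 mg/L.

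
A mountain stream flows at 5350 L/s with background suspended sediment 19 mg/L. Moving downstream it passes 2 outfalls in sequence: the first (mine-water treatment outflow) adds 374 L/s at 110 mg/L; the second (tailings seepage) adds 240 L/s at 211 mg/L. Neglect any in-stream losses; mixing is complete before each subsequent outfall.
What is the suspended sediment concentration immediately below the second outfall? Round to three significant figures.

32.4 mg/L

Outfall 1: combined Q = 5724 L/s; C = (5350·19.00 + 374.0·110.0)/5724 = 24.95 mg/L.
Outfall 2: combined Q = 5964 L/s; C = (5724·24.95 + 240.0·211.0)/5964 = 32.43 mg/L.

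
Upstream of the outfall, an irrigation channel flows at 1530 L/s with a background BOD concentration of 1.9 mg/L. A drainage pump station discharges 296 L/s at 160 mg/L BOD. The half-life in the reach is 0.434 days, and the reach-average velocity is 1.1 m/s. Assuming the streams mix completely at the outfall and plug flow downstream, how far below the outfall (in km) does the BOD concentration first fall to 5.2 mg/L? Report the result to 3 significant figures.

99.2 km

After mixing, C = (1530·1.900 + 296.0·160.0) / 1826 = 50270/1826 = 27.53 mg/L.
Half-life 0.434 d → k = ln 2 / 0.434 = 1.597 d⁻¹.
Set 27.53·exp(−k·t) = 5.2 → t = ln(27.53/5.2)/k = 90160 s = 25.04 h.
Distance = v·t = 1.1·90160 = 99170 m = 99.17 km.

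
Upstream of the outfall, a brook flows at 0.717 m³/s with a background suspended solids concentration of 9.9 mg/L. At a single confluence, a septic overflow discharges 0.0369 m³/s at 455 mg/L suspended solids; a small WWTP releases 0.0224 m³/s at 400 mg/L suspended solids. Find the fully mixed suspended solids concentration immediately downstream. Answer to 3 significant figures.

42.3 mg/L

Mixed concentration C = ΣQC/ΣQ = (0.7170·9.900 + 0.03690·455.0 + 0.02240·400.0) / 0.7763 = 32.85/0.7763 = 42.31 mg/L.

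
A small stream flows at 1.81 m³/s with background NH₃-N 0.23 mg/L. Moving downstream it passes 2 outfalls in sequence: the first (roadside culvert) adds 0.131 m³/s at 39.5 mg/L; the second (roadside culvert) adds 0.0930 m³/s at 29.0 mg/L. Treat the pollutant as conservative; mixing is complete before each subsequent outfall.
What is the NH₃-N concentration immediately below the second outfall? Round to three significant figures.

Outfall 1: combined Q = 1.941 m³/s; C = (1.810·0.2300 + 0.1310·39.50)/1.941 = 2.880 mg/L.
Outfall 2: combined Q = 2.034 m³/s; C = (1.941·2.880 + 0.09300·29.00)/2.034 = 4.075 mg/L.

4.07 mg/L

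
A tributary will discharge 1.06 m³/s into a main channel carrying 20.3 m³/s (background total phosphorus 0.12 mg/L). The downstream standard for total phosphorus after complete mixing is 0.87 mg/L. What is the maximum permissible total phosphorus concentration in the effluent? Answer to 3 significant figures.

15.2 mg/L

At the limit, (Qr·Cr + Qe·Cₑ)/(Qr + Qe) = 0.87:
Cₑ = (21.36·0.87 − 20.30·0.1200) / 1.060 = 15.23 mg/L.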